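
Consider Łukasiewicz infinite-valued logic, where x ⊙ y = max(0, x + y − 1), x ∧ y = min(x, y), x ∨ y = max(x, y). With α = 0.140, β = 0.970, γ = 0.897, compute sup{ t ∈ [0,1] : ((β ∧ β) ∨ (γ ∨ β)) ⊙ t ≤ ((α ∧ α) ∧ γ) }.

0.170

β ∧ β = min(0.970, 0.970) = 0.970
γ ∨ β = max(0.897, 0.970) = 0.970
(β ∧ β) ∨ (γ ∨ β) = max(0.970, 0.970) = 0.970
So the left factor is (β ∧ β) ∨ (γ ∨ β) = 0.970.
α ∧ α = min(0.140, 0.140) = 0.140
(α ∧ α) ∧ γ = min(0.140, 0.897) = 0.140
So the right-hand bound is (α ∧ α) ∧ γ = 0.140.
The residuum of the Łukasiewicz t-norm gives the supremum: min(1, 1 − 0.970 + 0.140).
1 − 0.970 + 0.140 = 0.170, so t = min(1, 0.170) = 0.170.
Check: 0.970 ⊙ 0.170 = max(0, 0.140) = 0.140 ≤ 0.140.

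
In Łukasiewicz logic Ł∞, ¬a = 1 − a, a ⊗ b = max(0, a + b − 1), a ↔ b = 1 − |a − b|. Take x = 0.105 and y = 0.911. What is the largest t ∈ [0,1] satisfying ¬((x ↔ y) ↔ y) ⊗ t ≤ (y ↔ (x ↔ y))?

0.566

x ↔ y = 1 − |0.105 − 0.911| = 1 − 0.806 = 0.194
(x ↔ y) ↔ y = 1 − |0.194 − 0.911| = 1 − 0.717 = 0.283
¬((x ↔ y) ↔ y) = 1 − 0.283 = 0.717
So the left factor is ¬((x ↔ y) ↔ y) = 0.717.
y ↔ (x ↔ y) = 1 − |0.911 − 0.194| = 1 − 0.717 = 0.283
So the right-hand bound is y ↔ (x ↔ y) = 0.283.
The residuum of the Łukasiewicz t-norm gives the supremum: min(1, 1 − 0.717 + 0.283).
1 − 0.717 + 0.283 = 0.566, so t = min(1, 0.566) = 0.566.
Check: 0.717 ⊗ 0.566 = max(0, 0.283) = 0.283 ≤ 0.283.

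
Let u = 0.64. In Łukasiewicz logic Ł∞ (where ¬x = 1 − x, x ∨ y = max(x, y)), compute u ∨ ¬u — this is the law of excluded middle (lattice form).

¬u = 1 − 0.64 = 0.36
u ∨ ¬u = max(0.64, 0.36) = 0.64
(The value 0.64 < 1 shows this instance is not satisfied; not a Ł∞-tautology — its value is max(a, 1−a).)

0.64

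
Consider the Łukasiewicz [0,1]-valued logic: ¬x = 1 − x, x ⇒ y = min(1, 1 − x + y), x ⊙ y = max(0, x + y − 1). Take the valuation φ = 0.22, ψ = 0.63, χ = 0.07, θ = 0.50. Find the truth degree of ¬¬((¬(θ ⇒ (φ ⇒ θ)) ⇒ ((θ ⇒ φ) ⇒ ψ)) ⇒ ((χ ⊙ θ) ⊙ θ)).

0.00

φ ⇒ θ = min(1, 1 − 0.22 + 0.50) = min(1, 1.28) = 1.00
θ ⇒ (φ ⇒ θ) = min(1, 1 − 0.50 + 1.00) = min(1, 1.50) = 1.00
¬(θ ⇒ (φ ⇒ θ)) = 1 − 1.00 = 0.00
θ ⇒ φ = min(1, 1 − 0.50 + 0.22) = min(1, 0.72) = 0.72
(θ ⇒ φ) ⇒ ψ = min(1, 1 − 0.72 + 0.63) = min(1, 0.91) = 0.91
¬(θ ⇒ (φ ⇒ θ)) ⇒ ((θ ⇒ φ) ⇒ ψ) = min(1, 1 − 0.00 + 0.91) = min(1, 1.91) = 1.00
χ ⊙ θ = max(0, 0.07 + 0.50 − 1) = max(0, -0.43) = 0.00
(χ ⊙ θ) ⊙ θ = max(0, 0.00 + 0.50 − 1) = max(0, -0.50) = 0.00
(¬(θ ⇒ (φ ⇒ θ)) ⇒ ((θ ⇒ φ) ⇒ ψ)) ⇒ ((χ ⊙ θ) ⊙ θ) = min(1, 1 − 1.00 + 0.00) = min(1, 0.00) = 0.00
¬((¬(θ ⇒ (φ ⇒ θ)) ⇒ ((θ ⇒ φ) ⇒ ψ)) ⇒ ((χ ⊙ θ) ⊙ θ)) = 1 − 0.00 = 1.00
¬¬((¬(θ ⇒ (φ ⇒ θ)) ⇒ ((θ ⇒ φ) ⇒ ψ)) ⇒ ((χ ⊙ θ) ⊙ θ)) = 1 − 1.00 = 0.00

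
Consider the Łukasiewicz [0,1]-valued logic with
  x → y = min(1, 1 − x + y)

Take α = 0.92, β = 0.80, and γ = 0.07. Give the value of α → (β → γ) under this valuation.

0.35

β → γ = min(1, 1 − 0.80 + 0.07) = min(1, 0.27) = 0.27
α → (β → γ) = min(1, 1 − 0.92 + 0.27) = min(1, 0.35) = 0.35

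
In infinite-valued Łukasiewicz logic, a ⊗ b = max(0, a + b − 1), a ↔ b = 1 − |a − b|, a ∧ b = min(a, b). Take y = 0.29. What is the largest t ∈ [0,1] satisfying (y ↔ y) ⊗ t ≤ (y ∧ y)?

0.29

y ↔ y = 1 − |0.29 − 0.29| = 1 − 0.00 = 1.00
So the left factor is y ↔ y = 1.00.
y ∧ y = min(0.29, 0.29) = 0.29
So the right-hand bound is y ∧ y = 0.29.
The residuum of the Łukasiewicz t-norm gives the supremum: min(1, 1 − 1.00 + 0.29).
1 − 1.00 + 0.29 = 0.29, so t = min(1, 0.29) = 0.29.
Check: 1.00 ⊗ 0.29 = max(0, 0.29) = 0.29 ≤ 0.29.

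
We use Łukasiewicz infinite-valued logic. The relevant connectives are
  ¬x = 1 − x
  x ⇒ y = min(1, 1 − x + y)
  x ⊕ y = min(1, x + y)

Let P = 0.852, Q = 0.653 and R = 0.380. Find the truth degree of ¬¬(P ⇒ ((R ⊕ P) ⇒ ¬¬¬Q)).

0.495

R ⊕ P = min(1, 0.380 + 0.852) = min(1, 1.232) = 1.000
¬Q = 1 − 0.653 = 0.347
¬¬Q = 1 − 0.347 = 0.653
¬¬¬Q = 1 − 0.653 = 0.347
(R ⊕ P) ⇒ ¬¬¬Q = min(1, 1 − 1.000 + 0.347) = min(1, 0.347) = 0.347
P ⇒ ((R ⊕ P) ⇒ ¬¬¬Q) = min(1, 1 − 0.852 + 0.347) = min(1, 0.495) = 0.495
¬(P ⇒ ((R ⊕ P) ⇒ ¬¬¬Q)) = 1 − 0.495 = 0.505
¬¬(P ⇒ ((R ⊕ P) ⇒ ¬¬¬Q)) = 1 − 0.505 = 0.495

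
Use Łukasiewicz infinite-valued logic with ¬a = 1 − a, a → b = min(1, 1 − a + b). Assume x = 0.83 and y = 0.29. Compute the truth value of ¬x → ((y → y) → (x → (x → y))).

1.00

¬x = 1 − 0.83 = 0.17
y → y = min(1, 1 − 0.29 + 0.29) = min(1, 1.00) = 1.00
x → y = min(1, 1 − 0.83 + 0.29) = min(1, 0.46) = 0.46
x → (x → y) = min(1, 1 − 0.83 + 0.46) = min(1, 0.63) = 0.63
(y → y) → (x → (x → y)) = min(1, 1 − 1.00 + 0.63) = min(1, 0.63) = 0.63
¬x → ((y → y) → (x → (x → y))) = min(1, 1 − 0.17 + 0.63) = min(1, 1.46) = 1.00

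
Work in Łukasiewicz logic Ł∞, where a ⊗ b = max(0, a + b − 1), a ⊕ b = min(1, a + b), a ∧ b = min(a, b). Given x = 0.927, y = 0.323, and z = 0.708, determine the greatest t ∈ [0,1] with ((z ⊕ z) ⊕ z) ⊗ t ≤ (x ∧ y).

0.323

z ⊕ z = min(1, 0.708 + 0.708) = min(1, 1.416) = 1.000
(z ⊕ z) ⊕ z = min(1, 1.000 + 0.708) = min(1, 1.708) = 1.000
So the left factor is (z ⊕ z) ⊕ z = 1.000.
x ∧ y = min(0.927, 0.323) = 0.323
So the right-hand bound is x ∧ y = 0.323.
The residuum of the Łukasiewicz t-norm gives the supremum: min(1, 1 − 1.000 + 0.323).
1 − 1.000 + 0.323 = 0.323, so t = min(1, 0.323) = 0.323.
Check: 1.000 ⊗ 0.323 = max(0, 0.323) = 0.323 ≤ 0.323.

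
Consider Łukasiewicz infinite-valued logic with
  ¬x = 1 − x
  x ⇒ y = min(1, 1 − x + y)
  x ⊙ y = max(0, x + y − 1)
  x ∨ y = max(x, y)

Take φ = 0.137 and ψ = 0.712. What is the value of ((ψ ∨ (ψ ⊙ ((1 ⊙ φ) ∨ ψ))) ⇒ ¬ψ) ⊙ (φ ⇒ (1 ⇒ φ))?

1 ⊙ φ = max(0, 1.000 + 0.137 − 1) = max(0, 0.137) = 0.137
(1 ⊙ φ) ∨ ψ = max(0.137, 0.712) = 0.712
ψ ⊙ ((1 ⊙ φ) ∨ ψ) = max(0, 0.712 + 0.712 − 1) = max(0, 0.424) = 0.424
ψ ∨ (ψ ⊙ ((1 ⊙ φ) ∨ ψ)) = max(0.712, 0.424) = 0.712
¬ψ = 1 − 0.712 = 0.288
(ψ ∨ (ψ ⊙ ((1 ⊙ φ) ∨ ψ))) ⇒ ¬ψ = min(1, 1 − 0.712 + 0.288) = min(1, 0.576) = 0.576
1 ⇒ φ = min(1, 1 − 1.000 + 0.137) = min(1, 0.137) = 0.137
φ ⇒ (1 ⇒ φ) = min(1, 1 − 0.137 + 0.137) = min(1, 1.000) = 1.000
((ψ ∨ (ψ ⊙ ((1 ⊙ φ) ∨ ψ))) ⇒ ¬ψ) ⊙ (φ ⇒ (1 ⇒ φ)) = max(0, 0.576 + 1.000 − 1) = max(0, 0.576) = 0.576

0.576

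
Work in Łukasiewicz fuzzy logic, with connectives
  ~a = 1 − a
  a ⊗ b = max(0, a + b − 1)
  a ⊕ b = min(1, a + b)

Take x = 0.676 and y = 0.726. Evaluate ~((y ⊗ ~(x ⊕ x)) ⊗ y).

x ⊕ x = min(1, 0.676 + 0.676) = min(1, 1.352) = 1.000
~(x ⊕ x) = 1 − 1.000 = 0.000
y ⊗ ~(x ⊕ x) = max(0, 0.726 + 0.000 − 1) = max(0, -0.274) = 0.000
(y ⊗ ~(x ⊕ x)) ⊗ y = max(0, 0.000 + 0.726 − 1) = max(0, -0.274) = 0.000
~((y ⊗ ~(x ⊕ x)) ⊗ y) = 1 − 0.000 = 1.000

1.000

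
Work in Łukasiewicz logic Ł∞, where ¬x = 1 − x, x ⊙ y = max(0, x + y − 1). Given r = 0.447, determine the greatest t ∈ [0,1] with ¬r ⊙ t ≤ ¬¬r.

¬r = 1 − 0.447 = 0.553
So the left factor is ¬r = 0.553.
¬¬r = 1 − 0.553 = 0.447
So the right-hand bound is ¬¬r = 0.447.
The residuum of the Łukasiewicz t-norm gives the supremum: min(1, 1 − 0.553 + 0.447).
1 − 0.553 + 0.447 = 0.894, so t = min(1, 0.894) = 0.894.
Check: 0.553 ⊙ 0.894 = max(0, 0.447) = 0.447 ≤ 0.447.

0.894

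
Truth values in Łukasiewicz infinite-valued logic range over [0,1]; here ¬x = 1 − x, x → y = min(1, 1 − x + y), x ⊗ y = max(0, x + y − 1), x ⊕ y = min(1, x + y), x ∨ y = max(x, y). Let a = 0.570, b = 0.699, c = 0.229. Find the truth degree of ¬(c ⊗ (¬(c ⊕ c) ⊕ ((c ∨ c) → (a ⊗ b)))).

c ⊕ c = min(1, 0.229 + 0.229) = min(1, 0.458) = 0.458
¬(c ⊕ c) = 1 − 0.458 = 0.542
c ∨ c = max(0.229, 0.229) = 0.229
a ⊗ b = max(0, 0.570 + 0.699 − 1) = max(0, 0.269) = 0.269
(c ∨ c) → (a ⊗ b) = min(1, 1 − 0.229 + 0.269) = min(1, 1.040) = 1.000
¬(c ⊕ c) ⊕ ((c ∨ c) → (a ⊗ b)) = min(1, 0.542 + 1.000) = min(1, 1.542) = 1.000
c ⊗ (¬(c ⊕ c) ⊕ ((c ∨ c) → (a ⊗ b))) = max(0, 0.229 + 1.000 − 1) = max(0, 0.229) = 0.229
¬(c ⊗ (¬(c ⊕ c) ⊕ ((c ∨ c) → (a ⊗ b)))) = 1 − 0.229 = 0.771

0.771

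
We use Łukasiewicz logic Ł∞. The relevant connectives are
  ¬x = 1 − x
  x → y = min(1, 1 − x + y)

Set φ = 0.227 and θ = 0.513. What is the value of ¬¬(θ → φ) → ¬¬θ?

θ → φ = min(1, 1 − 0.513 + 0.227) = min(1, 0.714) = 0.714
¬(θ → φ) = 1 − 0.714 = 0.286
¬¬(θ → φ) = 1 − 0.286 = 0.714
¬θ = 1 − 0.513 = 0.487
¬¬θ = 1 − 0.487 = 0.513
¬¬(θ → φ) → ¬¬θ = min(1, 1 − 0.714 + 0.513) = min(1, 0.799) = 0.799

0.799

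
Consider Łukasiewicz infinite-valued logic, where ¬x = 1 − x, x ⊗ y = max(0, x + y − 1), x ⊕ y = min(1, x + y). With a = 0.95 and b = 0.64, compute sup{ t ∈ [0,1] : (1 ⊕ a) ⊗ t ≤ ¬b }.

0.36

1 ⊕ a = min(1, 1.00 + 0.95) = min(1, 1.95) = 1.00
So the left factor is 1 ⊕ a = 1.00.
¬b = 1 − 0.64 = 0.36
So the right-hand bound is ¬b = 0.36.
The residuum of the Łukasiewicz t-norm gives the supremum: min(1, 1 − 1.00 + 0.36).
1 − 1.00 + 0.36 = 0.36, so t = min(1, 0.36) = 0.36.
Check: 1.00 ⊗ 0.36 = max(0, 0.36) = 0.36 ≤ 0.36.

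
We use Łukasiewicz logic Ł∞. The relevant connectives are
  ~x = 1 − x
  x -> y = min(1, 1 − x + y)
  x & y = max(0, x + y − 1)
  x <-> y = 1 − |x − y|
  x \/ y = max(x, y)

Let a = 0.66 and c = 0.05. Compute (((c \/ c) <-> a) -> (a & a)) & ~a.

c \/ c = max(0.05, 0.05) = 0.05
(c \/ c) <-> a = 1 − |0.05 − 0.66| = 1 − 0.61 = 0.39
a & a = max(0, 0.66 + 0.66 − 1) = max(0, 0.32) = 0.32
((c \/ c) <-> a) -> (a & a) = min(1, 1 − 0.39 + 0.32) = min(1, 0.93) = 0.93
~a = 1 − 0.66 = 0.34
(((c \/ c) <-> a) -> (a & a)) & ~a = max(0, 0.93 + 0.34 − 1) = max(0, 0.27) = 0.27

0.27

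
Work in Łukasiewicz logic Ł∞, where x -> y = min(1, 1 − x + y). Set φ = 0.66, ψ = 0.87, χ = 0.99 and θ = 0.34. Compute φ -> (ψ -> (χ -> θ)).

0.82

χ -> θ = min(1, 1 − 0.99 + 0.34) = min(1, 0.35) = 0.35
ψ -> (χ -> θ) = min(1, 1 − 0.87 + 0.35) = min(1, 0.48) = 0.48
φ -> (ψ -> (χ -> θ)) = min(1, 1 − 0.66 + 0.48) = min(1, 0.82) = 0.82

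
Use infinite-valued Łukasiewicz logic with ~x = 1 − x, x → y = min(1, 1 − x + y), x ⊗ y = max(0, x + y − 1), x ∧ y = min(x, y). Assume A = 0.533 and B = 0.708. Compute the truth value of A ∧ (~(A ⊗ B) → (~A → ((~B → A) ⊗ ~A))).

A ⊗ B = max(0, 0.533 + 0.708 − 1) = max(0, 0.241) = 0.241
~(A ⊗ B) = 1 − 0.241 = 0.759
~A = 1 − 0.533 = 0.467
~B = 1 − 0.708 = 0.292
~B → A = min(1, 1 − 0.292 + 0.533) = min(1, 1.241) = 1.000
(~B → A) ⊗ ~A = max(0, 1.000 + 0.467 − 1) = max(0, 0.467) = 0.467
~A → ((~B → A) ⊗ ~A) = min(1, 1 − 0.467 + 0.467) = min(1, 1.000) = 1.000
~(A ⊗ B) → (~A → ((~B → A) ⊗ ~A)) = min(1, 1 − 0.759 + 1.000) = min(1, 1.241) = 1.000
A ∧ (~(A ⊗ B) → (~A → ((~B → A) ⊗ ~A))) = min(0.533, 1.000) = 0.533

0.533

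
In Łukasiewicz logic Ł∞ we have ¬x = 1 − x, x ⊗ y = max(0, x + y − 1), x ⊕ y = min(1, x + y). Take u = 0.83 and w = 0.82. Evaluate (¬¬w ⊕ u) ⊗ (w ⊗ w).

0.64

¬w = 1 − 0.82 = 0.18
¬¬w = 1 − 0.18 = 0.82
¬¬w ⊕ u = min(1, 0.82 + 0.83) = min(1, 1.65) = 1.00
w ⊗ w = max(0, 0.82 + 0.82 − 1) = max(0, 0.64) = 0.64
(¬¬w ⊕ u) ⊗ (w ⊗ w) = max(0, 1.00 + 0.64 − 1) = max(0, 0.64) = 0.64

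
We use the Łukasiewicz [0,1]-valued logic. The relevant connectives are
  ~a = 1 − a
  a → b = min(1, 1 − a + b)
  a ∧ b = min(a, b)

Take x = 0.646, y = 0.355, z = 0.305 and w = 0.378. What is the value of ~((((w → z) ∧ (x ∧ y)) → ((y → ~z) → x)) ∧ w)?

0.622

w → z = min(1, 1 − 0.378 + 0.305) = min(1, 0.927) = 0.927
x ∧ y = min(0.646, 0.355) = 0.355
(w → z) ∧ (x ∧ y) = min(0.927, 0.355) = 0.355
~z = 1 − 0.305 = 0.695
y → ~z = min(1, 1 − 0.355 + 0.695) = min(1, 1.340) = 1.000
(y → ~z) → x = min(1, 1 − 1.000 + 0.646) = min(1, 0.646) = 0.646
((w → z) ∧ (x ∧ y)) → ((y → ~z) → x) = min(1, 1 − 0.355 + 0.646) = min(1, 1.291) = 1.000
(((w → z) ∧ (x ∧ y)) → ((y → ~z) → x)) ∧ w = min(1.000, 0.378) = 0.378
~((((w → z) ∧ (x ∧ y)) → ((y → ~z) → x)) ∧ w) = 1 − 0.378 = 0.622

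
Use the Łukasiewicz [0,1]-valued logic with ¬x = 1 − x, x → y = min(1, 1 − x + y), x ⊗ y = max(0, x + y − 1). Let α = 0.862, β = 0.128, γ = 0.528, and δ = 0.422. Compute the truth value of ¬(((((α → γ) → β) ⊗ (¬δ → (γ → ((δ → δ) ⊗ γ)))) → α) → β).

0.872

α → γ = min(1, 1 − 0.862 + 0.528) = min(1, 0.666) = 0.666
(α → γ) → β = min(1, 1 − 0.666 + 0.128) = min(1, 0.462) = 0.462
¬δ = 1 − 0.422 = 0.578
δ → δ = min(1, 1 − 0.422 + 0.422) = min(1, 1.000) = 1.000
(δ → δ) ⊗ γ = max(0, 1.000 + 0.528 − 1) = max(0, 0.528) = 0.528
γ → ((δ → δ) ⊗ γ) = min(1, 1 − 0.528 + 0.528) = min(1, 1.000) = 1.000
¬δ → (γ → ((δ → δ) ⊗ γ)) = min(1, 1 − 0.578 + 1.000) = min(1, 1.422) = 1.000
((α → γ) → β) ⊗ (¬δ → (γ → ((δ → δ) ⊗ γ))) = max(0, 0.462 + 1.000 − 1) = max(0, 0.462) = 0.462
(((α → γ) → β) ⊗ (¬δ → (γ → ((δ → δ) ⊗ γ)))) → α = min(1, 1 − 0.462 + 0.862) = min(1, 1.400) = 1.000
((((α → γ) → β) ⊗ (¬δ → (γ → ((δ → δ) ⊗ γ)))) → α) → β = min(1, 1 − 1.000 + 0.128) = min(1, 0.128) = 0.128
¬(((((α → γ) → β) ⊗ (¬δ → (γ → ((δ → δ) ⊗ γ)))) → α) → β) = 1 − 0.128 = 0.872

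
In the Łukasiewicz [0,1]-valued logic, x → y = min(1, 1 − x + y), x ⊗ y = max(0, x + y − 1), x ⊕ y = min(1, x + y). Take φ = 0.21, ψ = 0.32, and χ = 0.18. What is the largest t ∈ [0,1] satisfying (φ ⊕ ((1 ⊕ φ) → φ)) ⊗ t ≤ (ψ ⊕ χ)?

1.00

1 ⊕ φ = min(1, 1.00 + 0.21) = min(1, 1.21) = 1.00
(1 ⊕ φ) → φ = min(1, 1 − 1.00 + 0.21) = min(1, 0.21) = 0.21
φ ⊕ ((1 ⊕ φ) → φ) = min(1, 0.21 + 0.21) = min(1, 0.42) = 0.42
So the left factor is φ ⊕ ((1 ⊕ φ) → φ) = 0.42.
ψ ⊕ χ = min(1, 0.32 + 0.18) = min(1, 0.50) = 0.50
So the right-hand bound is ψ ⊕ χ = 0.50.
The residuum of the Łukasiewicz t-norm gives the supremum: min(1, 1 − 0.42 + 0.50).
1 − 0.42 + 0.50 = 1.08, so t = min(1, 1.08) = 1.00.
Check: 0.42 ⊗ 1.00 = max(0, 0.42) = 0.42 ≤ 0.50.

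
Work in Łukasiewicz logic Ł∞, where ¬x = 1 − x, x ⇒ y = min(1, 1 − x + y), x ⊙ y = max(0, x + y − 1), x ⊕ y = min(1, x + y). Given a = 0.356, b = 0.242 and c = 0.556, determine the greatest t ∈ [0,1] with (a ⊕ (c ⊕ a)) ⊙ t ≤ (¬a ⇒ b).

0.598

c ⊕ a = min(1, 0.556 + 0.356) = min(1, 0.912) = 0.912
a ⊕ (c ⊕ a) = min(1, 0.356 + 0.912) = min(1, 1.268) = 1.000
So the left factor is a ⊕ (c ⊕ a) = 1.000.
¬a = 1 − 0.356 = 0.644
¬a ⇒ b = min(1, 1 − 0.644 + 0.242) = min(1, 0.598) = 0.598
So the right-hand bound is ¬a ⇒ b = 0.598.
The residuum of the Łukasiewicz t-norm gives the supremum: min(1, 1 − 1.000 + 0.598).
1 − 1.000 + 0.598 = 0.598, so t = min(1, 0.598) = 0.598.
Check: 1.000 ⊙ 0.598 = max(0, 0.598) = 0.598 ≤ 0.598.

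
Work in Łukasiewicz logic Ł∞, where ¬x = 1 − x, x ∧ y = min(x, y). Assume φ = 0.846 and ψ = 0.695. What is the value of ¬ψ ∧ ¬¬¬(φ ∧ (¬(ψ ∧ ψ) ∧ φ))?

0.305

¬ψ = 1 − 0.695 = 0.305
ψ ∧ ψ = min(0.695, 0.695) = 0.695
¬(ψ ∧ ψ) = 1 − 0.695 = 0.305
¬(ψ ∧ ψ) ∧ φ = min(0.305, 0.846) = 0.305
φ ∧ (¬(ψ ∧ ψ) ∧ φ) = min(0.846, 0.305) = 0.305
¬(φ ∧ (¬(ψ ∧ ψ) ∧ φ)) = 1 − 0.305 = 0.695
¬¬(φ ∧ (¬(ψ ∧ ψ) ∧ φ)) = 1 − 0.695 = 0.305
¬¬¬(φ ∧ (¬(ψ ∧ ψ) ∧ φ)) = 1 − 0.305 = 0.695
¬ψ ∧ ¬¬¬(φ ∧ (¬(ψ ∧ ψ) ∧ φ)) = min(0.305, 0.695) = 0.305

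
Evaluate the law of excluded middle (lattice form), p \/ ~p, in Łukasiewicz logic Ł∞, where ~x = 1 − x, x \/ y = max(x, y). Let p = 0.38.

0.62

~p = 1 − 0.38 = 0.62
p \/ ~p = max(0.38, 0.62) = 0.62
(The value 0.62 < 1 shows this instance is not satisfied; not a Ł∞-tautology — its value is max(a, 1−a).)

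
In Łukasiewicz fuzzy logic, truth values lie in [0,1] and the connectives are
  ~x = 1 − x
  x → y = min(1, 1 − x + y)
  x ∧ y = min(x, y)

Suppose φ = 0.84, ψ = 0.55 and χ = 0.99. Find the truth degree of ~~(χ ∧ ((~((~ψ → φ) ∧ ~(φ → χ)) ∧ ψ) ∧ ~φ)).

0.16

~ψ = 1 − 0.55 = 0.45
~ψ → φ = min(1, 1 − 0.45 + 0.84) = min(1, 1.39) = 1.00
φ → χ = min(1, 1 − 0.84 + 0.99) = min(1, 1.15) = 1.00
~(φ → χ) = 1 − 1.00 = 0.00
(~ψ → φ) ∧ ~(φ → χ) = min(1.00, 0.00) = 0.00
~((~ψ → φ) ∧ ~(φ → χ)) = 1 − 0.00 = 1.00
~((~ψ → φ) ∧ ~(φ → χ)) ∧ ψ = min(1.00, 0.55) = 0.55
~φ = 1 − 0.84 = 0.16
(~((~ψ → φ) ∧ ~(φ → χ)) ∧ ψ) ∧ ~φ = min(0.55, 0.16) = 0.16
χ ∧ ((~((~ψ → φ) ∧ ~(φ → χ)) ∧ ψ) ∧ ~φ) = min(0.99, 0.16) = 0.16
~(χ ∧ ((~((~ψ → φ) ∧ ~(φ → χ)) ∧ ψ) ∧ ~φ)) = 1 − 0.16 = 0.84
~~(χ ∧ ((~((~ψ → φ) ∧ ~(φ → χ)) ∧ ψ) ∧ ~φ)) = 1 − 0.84 = 0.16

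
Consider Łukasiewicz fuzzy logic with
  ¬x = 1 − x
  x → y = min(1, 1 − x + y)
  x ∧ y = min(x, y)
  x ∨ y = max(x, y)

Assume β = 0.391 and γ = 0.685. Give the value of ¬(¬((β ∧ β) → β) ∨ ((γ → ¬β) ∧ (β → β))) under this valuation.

0.076

β ∧ β = min(0.391, 0.391) = 0.391
(β ∧ β) → β = min(1, 1 − 0.391 + 0.391) = min(1, 1.000) = 1.000
¬((β ∧ β) → β) = 1 − 1.000 = 0.000
¬β = 1 − 0.391 = 0.609
γ → ¬β = min(1, 1 − 0.685 + 0.609) = min(1, 0.924) = 0.924
β → β = min(1, 1 − 0.391 + 0.391) = min(1, 1.000) = 1.000
(γ → ¬β) ∧ (β → β) = min(0.924, 1.000) = 0.924
¬((β ∧ β) → β) ∨ ((γ → ¬β) ∧ (β → β)) = max(0.000, 0.924) = 0.924
¬(¬((β ∧ β) → β) ∨ ((γ → ¬β) ∧ (β → β))) = 1 − 0.924 = 0.076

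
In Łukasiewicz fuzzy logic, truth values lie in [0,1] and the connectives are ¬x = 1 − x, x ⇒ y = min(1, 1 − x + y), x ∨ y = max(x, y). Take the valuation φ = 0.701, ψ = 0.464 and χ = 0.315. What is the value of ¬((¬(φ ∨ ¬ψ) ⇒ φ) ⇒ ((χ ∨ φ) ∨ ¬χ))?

¬ψ = 1 − 0.464 = 0.536
φ ∨ ¬ψ = max(0.701, 0.536) = 0.701
¬(φ ∨ ¬ψ) = 1 − 0.701 = 0.299
¬(φ ∨ ¬ψ) ⇒ φ = min(1, 1 − 0.299 + 0.701) = min(1, 1.402) = 1.000
χ ∨ φ = max(0.315, 0.701) = 0.701
¬χ = 1 − 0.315 = 0.685
(χ ∨ φ) ∨ ¬χ = max(0.701, 0.685) = 0.701
(¬(φ ∨ ¬ψ) ⇒ φ) ⇒ ((χ ∨ φ) ∨ ¬χ) = min(1, 1 − 1.000 + 0.701) = min(1, 0.701) = 0.701
¬((¬(φ ∨ ¬ψ) ⇒ φ) ⇒ ((χ ∨ φ) ∨ ¬χ)) = 1 − 0.701 = 0.299

0.299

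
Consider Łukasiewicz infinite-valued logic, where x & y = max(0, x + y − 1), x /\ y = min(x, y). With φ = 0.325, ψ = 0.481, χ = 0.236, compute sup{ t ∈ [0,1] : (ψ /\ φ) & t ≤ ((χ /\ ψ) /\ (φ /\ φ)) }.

0.911

ψ /\ φ = min(0.481, 0.325) = 0.325
So the left factor is ψ /\ φ = 0.325.
χ /\ ψ = min(0.236, 0.481) = 0.236
φ /\ φ = min(0.325, 0.325) = 0.325
(χ /\ ψ) /\ (φ /\ φ) = min(0.236, 0.325) = 0.236
So the right-hand bound is (χ /\ ψ) /\ (φ /\ φ) = 0.236.
The residuum of the Łukasiewicz t-norm gives the supremum: min(1, 1 − 0.325 + 0.236).
1 − 0.325 + 0.236 = 0.911, so t = min(1, 0.911) = 0.911.
Check: 0.325 & 0.911 = max(0, 0.236) = 0.236 ≤ 0.236.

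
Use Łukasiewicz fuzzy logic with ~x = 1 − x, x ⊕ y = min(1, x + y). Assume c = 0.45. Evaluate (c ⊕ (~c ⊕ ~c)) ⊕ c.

~c = 1 − 0.45 = 0.55
~c ⊕ ~c = min(1, 0.55 + 0.55) = min(1, 1.10) = 1.00
c ⊕ (~c ⊕ ~c) = min(1, 0.45 + 1.00) = min(1, 1.45) = 1.00
(c ⊕ (~c ⊕ ~c)) ⊕ c = min(1, 1.00 + 0.45) = min(1, 1.45) = 1.00

1.00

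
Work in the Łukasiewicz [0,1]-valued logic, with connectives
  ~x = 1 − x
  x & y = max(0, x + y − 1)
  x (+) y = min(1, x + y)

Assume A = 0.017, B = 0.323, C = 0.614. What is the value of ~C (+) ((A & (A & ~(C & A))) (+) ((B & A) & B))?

0.386

~C = 1 − 0.614 = 0.386
C & A = max(0, 0.614 + 0.017 − 1) = max(0, -0.369) = 0.000
~(C & A) = 1 − 0.000 = 1.000
A & ~(C & A) = max(0, 0.017 + 1.000 − 1) = max(0, 0.017) = 0.017
A & (A & ~(C & A)) = max(0, 0.017 + 0.017 − 1) = max(0, -0.966) = 0.000
B & A = max(0, 0.323 + 0.017 − 1) = max(0, -0.660) = 0.000
(B & A) & B = max(0, 0.000 + 0.323 − 1) = max(0, -0.677) = 0.000
(A & (A & ~(C & A))) (+) ((B & A) & B) = min(1, 0.000 + 0.000) = min(1, 0.000) = 0.000
~C (+) ((A & (A & ~(C & A))) (+) ((B & A) & B)) = min(1, 0.386 + 0.000) = min(1, 0.386) = 0.386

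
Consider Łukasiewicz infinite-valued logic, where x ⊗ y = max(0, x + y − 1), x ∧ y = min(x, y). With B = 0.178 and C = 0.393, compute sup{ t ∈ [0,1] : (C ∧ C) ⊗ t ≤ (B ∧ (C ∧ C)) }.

0.785

C ∧ C = min(0.393, 0.393) = 0.393
So the left factor is C ∧ C = 0.393.
B ∧ (C ∧ C) = min(0.178, 0.393) = 0.178
So the right-hand bound is B ∧ (C ∧ C) = 0.178.
The residuum of the Łukasiewicz t-norm gives the supremum: min(1, 1 − 0.393 + 0.178).
1 − 0.393 + 0.178 = 0.785, so t = min(1, 0.785) = 0.785.
Check: 0.393 ⊗ 0.785 = max(0, 0.178) = 0.178 ≤ 0.178.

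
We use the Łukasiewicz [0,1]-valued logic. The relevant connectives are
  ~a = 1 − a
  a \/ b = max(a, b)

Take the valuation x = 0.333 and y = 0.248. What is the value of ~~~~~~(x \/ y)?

0.333

x \/ y = max(0.333, 0.248) = 0.333
~(x \/ y) = 1 − 0.333 = 0.667
~~(x \/ y) = 1 − 0.667 = 0.333
~~~(x \/ y) = 1 − 0.333 = 0.667
~~~~(x \/ y) = 1 − 0.667 = 0.333
~~~~~(x \/ y) = 1 − 0.333 = 0.667
~~~~~~(x \/ y) = 1 − 0.667 = 0.333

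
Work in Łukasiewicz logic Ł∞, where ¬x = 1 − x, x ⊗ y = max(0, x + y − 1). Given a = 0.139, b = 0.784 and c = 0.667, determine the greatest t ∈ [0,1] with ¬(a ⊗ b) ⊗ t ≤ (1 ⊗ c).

a ⊗ b = max(0, 0.139 + 0.784 − 1) = max(0, -0.077) = 0.000
¬(a ⊗ b) = 1 − 0.000 = 1.000
So the left factor is ¬(a ⊗ b) = 1.000.
1 ⊗ c = max(0, 1.000 + 0.667 − 1) = max(0, 0.667) = 0.667
So the right-hand bound is 1 ⊗ c = 0.667.
The residuum of the Łukasiewicz t-norm gives the supremum: min(1, 1 − 1.000 + 0.667).
1 − 1.000 + 0.667 = 0.667, so t = min(1, 0.667) = 0.667.
Check: 1.000 ⊗ 0.667 = max(0, 0.667) = 0.667 ≤ 0.667.

0.667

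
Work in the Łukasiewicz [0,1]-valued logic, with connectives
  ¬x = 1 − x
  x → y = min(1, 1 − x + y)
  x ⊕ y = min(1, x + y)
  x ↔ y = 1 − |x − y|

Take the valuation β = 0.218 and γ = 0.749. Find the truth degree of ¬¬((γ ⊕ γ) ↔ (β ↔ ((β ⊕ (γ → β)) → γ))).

0.218

γ ⊕ γ = min(1, 0.749 + 0.749) = min(1, 1.498) = 1.000
γ → β = min(1, 1 − 0.749 + 0.218) = min(1, 0.469) = 0.469
β ⊕ (γ → β) = min(1, 0.218 + 0.469) = min(1, 0.687) = 0.687
(β ⊕ (γ → β)) → γ = min(1, 1 − 0.687 + 0.749) = min(1, 1.062) = 1.000
β ↔ ((β ⊕ (γ → β)) → γ) = 1 − |0.218 − 1.000| = 1 − 0.782 = 0.218
(γ ⊕ γ) ↔ (β ↔ ((β ⊕ (γ → β)) → γ)) = 1 − |1.000 − 0.218| = 1 − 0.782 = 0.218
¬((γ ⊕ γ) ↔ (β ↔ ((β ⊕ (γ → β)) → γ))) = 1 − 0.218 = 0.782
¬¬((γ ⊕ γ) ↔ (β ↔ ((β ⊕ (γ → β)) → γ))) = 1 − 0.782 = 0.218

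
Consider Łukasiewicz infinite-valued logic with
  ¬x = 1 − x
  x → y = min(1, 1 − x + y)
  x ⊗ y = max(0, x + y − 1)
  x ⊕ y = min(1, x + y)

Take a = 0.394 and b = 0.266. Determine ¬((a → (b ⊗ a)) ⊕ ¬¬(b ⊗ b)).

b ⊗ a = max(0, 0.266 + 0.394 − 1) = max(0, -0.340) = 0.000
a → (b ⊗ a) = min(1, 1 − 0.394 + 0.000) = min(1, 0.606) = 0.606
b ⊗ b = max(0, 0.266 + 0.266 − 1) = max(0, -0.468) = 0.000
¬(b ⊗ b) = 1 − 0.000 = 1.000
¬¬(b ⊗ b) = 1 − 1.000 = 0.000
(a → (b ⊗ a)) ⊕ ¬¬(b ⊗ b) = min(1, 0.606 + 0.000) = min(1, 0.606) = 0.606
¬((a → (b ⊗ a)) ⊕ ¬¬(b ⊗ b)) = 1 − 0.606 = 0.394

0.394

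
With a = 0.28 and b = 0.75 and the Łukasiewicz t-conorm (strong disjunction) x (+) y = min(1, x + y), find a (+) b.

1.00

a (+) b = min(1, 0.28 + 0.75) = min(1, 1.03) = 1.00
For comparison, the Gödel t-conorm max(x, y) would give 0.75.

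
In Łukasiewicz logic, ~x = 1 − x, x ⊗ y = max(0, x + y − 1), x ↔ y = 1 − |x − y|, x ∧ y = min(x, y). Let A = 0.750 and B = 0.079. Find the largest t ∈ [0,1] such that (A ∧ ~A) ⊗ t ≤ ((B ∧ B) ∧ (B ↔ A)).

~A = 1 − 0.750 = 0.250
A ∧ ~A = min(0.750, 0.250) = 0.250
So the left factor is A ∧ ~A = 0.250.
B ∧ B = min(0.079, 0.079) = 0.079
B ↔ A = 1 − |0.079 − 0.750| = 1 − 0.671 = 0.329
(B ∧ B) ∧ (B ↔ A) = min(0.079, 0.329) = 0.079
So the right-hand bound is (B ∧ B) ∧ (B ↔ A) = 0.079.
The residuum of the Łukasiewicz t-norm gives the supremum: min(1, 1 − 0.250 + 0.079).
1 − 0.250 + 0.079 = 0.829, so t = min(1, 0.829) = 0.829.
Check: 0.250 ⊗ 0.829 = max(0, 0.079) = 0.079 ≤ 0.079.

0.829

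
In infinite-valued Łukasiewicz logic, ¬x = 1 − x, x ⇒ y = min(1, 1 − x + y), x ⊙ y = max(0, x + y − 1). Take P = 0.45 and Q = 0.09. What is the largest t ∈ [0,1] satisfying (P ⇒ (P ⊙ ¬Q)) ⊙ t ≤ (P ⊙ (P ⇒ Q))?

0.18

¬Q = 1 − 0.09 = 0.91
P ⊙ ¬Q = max(0, 0.45 + 0.91 − 1) = max(0, 0.36) = 0.36
P ⇒ (P ⊙ ¬Q) = min(1, 1 − 0.45 + 0.36) = min(1, 0.91) = 0.91
So the left factor is P ⇒ (P ⊙ ¬Q) = 0.91.
P ⇒ Q = min(1, 1 − 0.45 + 0.09) = min(1, 0.64) = 0.64
P ⊙ (P ⇒ Q) = max(0, 0.45 + 0.64 − 1) = max(0, 0.09) = 0.09
So the right-hand bound is P ⊙ (P ⇒ Q) = 0.09.
The residuum of the Łukasiewicz t-norm gives the supremum: min(1, 1 − 0.91 + 0.09).
1 − 0.91 + 0.09 = 0.18, so t = min(1, 0.18) = 0.18.
Check: 0.91 ⊙ 0.18 = max(0, 0.09) = 0.09 ≤ 0.09.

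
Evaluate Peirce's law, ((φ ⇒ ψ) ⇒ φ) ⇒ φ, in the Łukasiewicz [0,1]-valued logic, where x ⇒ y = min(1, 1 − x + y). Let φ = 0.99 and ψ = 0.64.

φ ⇒ ψ = min(1, 1 − 0.99 + 0.64) = min(1, 0.65) = 0.65
(φ ⇒ ψ) ⇒ φ = min(1, 1 − 0.65 + 0.99) = min(1, 1.34) = 1.00
((φ ⇒ ψ) ⇒ φ) ⇒ φ = min(1, 1 − 1.00 + 0.99) = min(1, 0.99) = 0.99
(The value 0.99 < 1 shows this instance is not satisfied; not a Ł∞-tautology in general.)

0.99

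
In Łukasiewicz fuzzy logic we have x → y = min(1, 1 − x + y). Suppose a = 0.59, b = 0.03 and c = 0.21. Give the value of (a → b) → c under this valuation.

a → b = min(1, 1 − 0.59 + 0.03) = min(1, 0.44) = 0.44
(a → b) → c = min(1, 1 − 0.44 + 0.21) = min(1, 0.77) = 0.77

0.77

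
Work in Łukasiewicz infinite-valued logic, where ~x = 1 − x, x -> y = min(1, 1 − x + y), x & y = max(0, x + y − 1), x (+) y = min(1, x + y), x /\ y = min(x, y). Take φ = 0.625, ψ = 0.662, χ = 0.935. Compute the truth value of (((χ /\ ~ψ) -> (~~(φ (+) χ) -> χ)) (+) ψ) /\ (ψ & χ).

~ψ = 1 − 0.662 = 0.338
χ /\ ~ψ = min(0.935, 0.338) = 0.338
φ (+) χ = min(1, 0.625 + 0.935) = min(1, 1.560) = 1.000
~(φ (+) χ) = 1 − 1.000 = 0.000
~~(φ (+) χ) = 1 − 0.000 = 1.000
~~(φ (+) χ) -> χ = min(1, 1 − 1.000 + 0.935) = min(1, 0.935) = 0.935
(χ /\ ~ψ) -> (~~(φ (+) χ) -> χ) = min(1, 1 − 0.338 + 0.935) = min(1, 1.597) = 1.000
((χ /\ ~ψ) -> (~~(φ (+) χ) -> χ)) (+) ψ = min(1, 1.000 + 0.662) = min(1, 1.662) = 1.000
ψ & χ = max(0, 0.662 + 0.935 − 1) = max(0, 0.597) = 0.597
(((χ /\ ~ψ) -> (~~(φ (+) χ) -> χ)) (+) ψ) /\ (ψ & χ) = min(1.000, 0.597) = 0.597

0.597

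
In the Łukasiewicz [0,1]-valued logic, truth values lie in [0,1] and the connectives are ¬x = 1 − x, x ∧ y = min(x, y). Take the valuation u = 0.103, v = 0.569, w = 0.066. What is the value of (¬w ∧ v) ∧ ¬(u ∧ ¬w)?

0.569

¬w = 1 − 0.066 = 0.934
¬w ∧ v = min(0.934, 0.569) = 0.569
u ∧ ¬w = min(0.103, 0.934) = 0.103
¬(u ∧ ¬w) = 1 − 0.103 = 0.897
(¬w ∧ v) ∧ ¬(u ∧ ¬w) = min(0.569, 0.897) = 0.569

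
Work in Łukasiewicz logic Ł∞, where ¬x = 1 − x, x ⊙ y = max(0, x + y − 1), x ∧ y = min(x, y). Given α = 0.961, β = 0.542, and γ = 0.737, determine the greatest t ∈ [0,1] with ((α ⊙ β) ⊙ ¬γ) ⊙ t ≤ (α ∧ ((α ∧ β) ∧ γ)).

1.000

α ⊙ β = max(0, 0.961 + 0.542 − 1) = max(0, 0.503) = 0.503
¬γ = 1 − 0.737 = 0.263
(α ⊙ β) ⊙ ¬γ = max(0, 0.503 + 0.263 − 1) = max(0, -0.234) = 0.000
So the left factor is (α ⊙ β) ⊙ ¬γ = 0.000.
α ∧ β = min(0.961, 0.542) = 0.542
(α ∧ β) ∧ γ = min(0.542, 0.737) = 0.542
α ∧ ((α ∧ β) ∧ γ) = min(0.961, 0.542) = 0.542
So the right-hand bound is α ∧ ((α ∧ β) ∧ γ) = 0.542.
The residuum of the Łukasiewicz t-norm gives the supremum: min(1, 1 − 0.000 + 0.542).
1 − 0.000 + 0.542 = 1.542, so t = min(1, 1.542) = 1.000.
Check: 0.000 ⊙ 1.000 = max(0, 0.000) = 0.000 ≤ 0.542.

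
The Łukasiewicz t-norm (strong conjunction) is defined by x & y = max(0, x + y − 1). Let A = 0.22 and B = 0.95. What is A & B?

0.17

A & B = max(0, 0.22 + 0.95 − 1) = max(0, 0.17) = 0.17
For comparison, the Gödel (minimum) t-norm min(x, y) would give 0.22.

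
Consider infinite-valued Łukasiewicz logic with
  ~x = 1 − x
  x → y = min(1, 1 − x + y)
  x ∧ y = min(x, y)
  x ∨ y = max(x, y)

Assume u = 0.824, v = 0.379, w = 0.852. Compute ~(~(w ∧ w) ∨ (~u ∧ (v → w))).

w ∧ w = min(0.852, 0.852) = 0.852
~(w ∧ w) = 1 − 0.852 = 0.148
~u = 1 − 0.824 = 0.176
v → w = min(1, 1 − 0.379 + 0.852) = min(1, 1.473) = 1.000
~u ∧ (v → w) = min(0.176, 1.000) = 0.176
~(w ∧ w) ∨ (~u ∧ (v → w)) = max(0.148, 0.176) = 0.176
~(~(w ∧ w) ∨ (~u ∧ (v → w))) = 1 − 0.176 = 0.824

0.824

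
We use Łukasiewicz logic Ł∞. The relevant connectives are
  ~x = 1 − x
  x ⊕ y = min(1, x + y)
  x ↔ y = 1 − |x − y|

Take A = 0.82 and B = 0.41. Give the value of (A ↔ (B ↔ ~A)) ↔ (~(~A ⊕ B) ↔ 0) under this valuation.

0.64

~A = 1 − 0.82 = 0.18
B ↔ ~A = 1 − |0.41 − 0.18| = 1 − 0.23 = 0.77
A ↔ (B ↔ ~A) = 1 − |0.82 − 0.77| = 1 − 0.05 = 0.95
~A ⊕ B = min(1, 0.18 + 0.41) = min(1, 0.59) = 0.59
~(~A ⊕ B) = 1 − 0.59 = 0.41
~(~A ⊕ B) ↔ 0 = 1 − |0.41 − 0.00| = 1 − 0.41 = 0.59
(A ↔ (B ↔ ~A)) ↔ (~(~A ⊕ B) ↔ 0) = 1 − |0.95 − 0.59| = 1 − 0.36 = 0.64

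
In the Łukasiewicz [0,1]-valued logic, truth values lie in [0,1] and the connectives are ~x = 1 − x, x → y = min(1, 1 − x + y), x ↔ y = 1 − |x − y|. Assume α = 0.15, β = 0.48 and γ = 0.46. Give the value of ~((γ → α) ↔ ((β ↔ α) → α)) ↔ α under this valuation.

γ → α = min(1, 1 − 0.46 + 0.15) = min(1, 0.69) = 0.69
β ↔ α = 1 − |0.48 − 0.15| = 1 − 0.33 = 0.67
(β ↔ α) → α = min(1, 1 − 0.67 + 0.15) = min(1, 0.48) = 0.48
(γ → α) ↔ ((β ↔ α) → α) = 1 − |0.69 − 0.48| = 1 − 0.21 = 0.79
~((γ → α) ↔ ((β ↔ α) → α)) = 1 − 0.79 = 0.21
~((γ → α) ↔ ((β ↔ α) → α)) ↔ α = 1 − |0.21 − 0.15| = 1 − 0.06 = 0.94

0.94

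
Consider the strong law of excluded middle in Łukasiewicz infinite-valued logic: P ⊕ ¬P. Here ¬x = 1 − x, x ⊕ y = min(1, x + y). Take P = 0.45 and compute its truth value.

¬P = 1 − 0.45 = 0.55
P ⊕ ¬P = min(1, 0.45 + 0.55) = min(1, 1.00) = 1.00
(As expected: always 1 in Ł∞ since a ⊕ (1−a) = 1.)

1.00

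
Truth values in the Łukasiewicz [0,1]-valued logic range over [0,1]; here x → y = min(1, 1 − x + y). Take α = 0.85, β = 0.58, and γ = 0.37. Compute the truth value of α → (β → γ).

β → γ = min(1, 1 − 0.58 + 0.37) = min(1, 0.79) = 0.79
α → (β → γ) = min(1, 1 − 0.85 + 0.79) = min(1, 0.94) = 0.94

0.94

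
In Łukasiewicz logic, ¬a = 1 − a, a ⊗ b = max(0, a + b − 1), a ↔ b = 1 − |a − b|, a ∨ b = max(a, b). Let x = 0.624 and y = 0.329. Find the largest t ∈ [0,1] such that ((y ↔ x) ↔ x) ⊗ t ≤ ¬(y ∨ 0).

y ↔ x = 1 − |0.329 − 0.624| = 1 − 0.295 = 0.705
(y ↔ x) ↔ x = 1 − |0.705 − 0.624| = 1 − 0.081 = 0.919
So the left factor is (y ↔ x) ↔ x = 0.919.
y ∨ 0 = max(0.329, 0.000) = 0.329
¬(y ∨ 0) = 1 − 0.329 = 0.671
So the right-hand bound is ¬(y ∨ 0) = 0.671.
The residuum of the Łukasiewicz t-norm gives the supremum: min(1, 1 − 0.919 + 0.671).
1 − 0.919 + 0.671 = 0.752, so t = min(1, 0.752) = 0.752.
Check: 0.919 ⊗ 0.752 = max(0, 0.671) = 0.671 ≤ 0.671.

0.752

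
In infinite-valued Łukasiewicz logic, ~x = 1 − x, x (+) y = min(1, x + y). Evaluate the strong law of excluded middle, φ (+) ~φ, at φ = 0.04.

1.00

~φ = 1 − 0.04 = 0.96
φ (+) ~φ = min(1, 0.04 + 0.96) = min(1, 1.00) = 1.00
(As expected: always 1 in Ł∞ since a ⊕ (1−a) = 1.)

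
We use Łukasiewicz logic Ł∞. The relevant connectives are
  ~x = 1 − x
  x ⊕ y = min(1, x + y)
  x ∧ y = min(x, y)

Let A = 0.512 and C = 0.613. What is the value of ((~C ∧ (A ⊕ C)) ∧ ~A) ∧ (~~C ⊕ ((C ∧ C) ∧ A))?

0.387

~C = 1 − 0.613 = 0.387
A ⊕ C = min(1, 0.512 + 0.613) = min(1, 1.125) = 1.000
~C ∧ (A ⊕ C) = min(0.387, 1.000) = 0.387
~A = 1 − 0.512 = 0.488
(~C ∧ (A ⊕ C)) ∧ ~A = min(0.387, 0.488) = 0.387
~~C = 1 − 0.387 = 0.613
C ∧ C = min(0.613, 0.613) = 0.613
(C ∧ C) ∧ A = min(0.613, 0.512) = 0.512
~~C ⊕ ((C ∧ C) ∧ A) = min(1, 0.613 + 0.512) = min(1, 1.125) = 1.000
((~C ∧ (A ⊕ C)) ∧ ~A) ∧ (~~C ⊕ ((C ∧ C) ∧ A)) = min(0.387, 1.000) = 0.387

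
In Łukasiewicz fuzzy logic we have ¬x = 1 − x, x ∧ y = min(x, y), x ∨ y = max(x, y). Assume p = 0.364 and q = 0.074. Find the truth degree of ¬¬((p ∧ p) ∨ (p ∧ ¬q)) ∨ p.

0.364

p ∧ p = min(0.364, 0.364) = 0.364
¬q = 1 − 0.074 = 0.926
p ∧ ¬q = min(0.364, 0.926) = 0.364
(p ∧ p) ∨ (p ∧ ¬q) = max(0.364, 0.364) = 0.364
¬((p ∧ p) ∨ (p ∧ ¬q)) = 1 − 0.364 = 0.636
¬¬((p ∧ p) ∨ (p ∧ ¬q)) = 1 − 0.636 = 0.364
¬¬((p ∧ p) ∨ (p ∧ ¬q)) ∨ p = max(0.364, 0.364) = 0.364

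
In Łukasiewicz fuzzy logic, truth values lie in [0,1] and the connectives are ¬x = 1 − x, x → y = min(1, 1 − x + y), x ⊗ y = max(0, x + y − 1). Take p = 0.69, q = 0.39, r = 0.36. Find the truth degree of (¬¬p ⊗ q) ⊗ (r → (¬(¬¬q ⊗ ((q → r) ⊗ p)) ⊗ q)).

¬p = 1 − 0.69 = 0.31
¬¬p = 1 − 0.31 = 0.69
¬¬p ⊗ q = max(0, 0.69 + 0.39 − 1) = max(0, 0.08) = 0.08
¬q = 1 − 0.39 = 0.61
¬¬q = 1 − 0.61 = 0.39
q → r = min(1, 1 − 0.39 + 0.36) = min(1, 0.97) = 0.97
(q → r) ⊗ p = max(0, 0.97 + 0.69 − 1) = max(0, 0.66) = 0.66
¬¬q ⊗ ((q → r) ⊗ p) = max(0, 0.39 + 0.66 − 1) = max(0, 0.05) = 0.05
¬(¬¬q ⊗ ((q → r) ⊗ p)) = 1 − 0.05 = 0.95
¬(¬¬q ⊗ ((q → r) ⊗ p)) ⊗ q = max(0, 0.95 + 0.39 − 1) = max(0, 0.34) = 0.34
r → (¬(¬¬q ⊗ ((q → r) ⊗ p)) ⊗ q) = min(1, 1 − 0.36 + 0.34) = min(1, 0.98) = 0.98
(¬¬p ⊗ q) ⊗ (r → (¬(¬¬q ⊗ ((q → r) ⊗ p)) ⊗ q)) = max(0, 0.08 + 0.98 − 1) = max(0, 0.06) = 0.06

0.06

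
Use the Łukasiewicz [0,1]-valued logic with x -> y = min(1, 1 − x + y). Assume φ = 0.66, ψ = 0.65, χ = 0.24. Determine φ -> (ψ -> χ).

ψ -> χ = min(1, 1 − 0.65 + 0.24) = min(1, 0.59) = 0.59
φ -> (ψ -> χ) = min(1, 1 − 0.66 + 0.59) = min(1, 0.93) = 0.93

0.93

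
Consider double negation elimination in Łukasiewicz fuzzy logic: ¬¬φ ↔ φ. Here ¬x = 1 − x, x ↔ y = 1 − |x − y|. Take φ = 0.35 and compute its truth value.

1.00

¬φ = 1 − 0.35 = 0.65
¬¬φ = 1 − 0.65 = 0.35
¬¬φ ↔ φ = 1 − |0.35 − 0.35| = 1 − 0.00 = 1.00
(As expected: always 1 in Ł∞ since negation is involutive.)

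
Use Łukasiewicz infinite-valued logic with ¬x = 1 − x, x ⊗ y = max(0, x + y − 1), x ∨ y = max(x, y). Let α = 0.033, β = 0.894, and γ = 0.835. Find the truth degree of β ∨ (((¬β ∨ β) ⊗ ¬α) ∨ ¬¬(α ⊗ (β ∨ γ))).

¬β = 1 − 0.894 = 0.106
¬β ∨ β = max(0.106, 0.894) = 0.894
¬α = 1 − 0.033 = 0.967
(¬β ∨ β) ⊗ ¬α = max(0, 0.894 + 0.967 − 1) = max(0, 0.861) = 0.861
β ∨ γ = max(0.894, 0.835) = 0.894
α ⊗ (β ∨ γ) = max(0, 0.033 + 0.894 − 1) = max(0, -0.073) = 0.000
¬(α ⊗ (β ∨ γ)) = 1 − 0.000 = 1.000
¬¬(α ⊗ (β ∨ γ)) = 1 − 1.000 = 0.000
((¬β ∨ β) ⊗ ¬α) ∨ ¬¬(α ⊗ (β ∨ γ)) = max(0.861, 0.000) = 0.861
β ∨ (((¬β ∨ β) ⊗ ¬α) ∨ ¬¬(α ⊗ (β ∨ γ))) = max(0.894, 0.861) = 0.894

0.894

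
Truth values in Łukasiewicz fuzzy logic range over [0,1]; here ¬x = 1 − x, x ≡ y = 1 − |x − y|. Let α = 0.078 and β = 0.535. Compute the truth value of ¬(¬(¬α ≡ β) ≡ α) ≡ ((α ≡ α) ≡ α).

0.769

¬α = 1 − 0.078 = 0.922
¬α ≡ β = 1 − |0.922 − 0.535| = 1 − 0.387 = 0.613
¬(¬α ≡ β) = 1 − 0.613 = 0.387
¬(¬α ≡ β) ≡ α = 1 − |0.387 − 0.078| = 1 − 0.309 = 0.691
¬(¬(¬α ≡ β) ≡ α) = 1 − 0.691 = 0.309
α ≡ α = 1 − |0.078 − 0.078| = 1 − 0.000 = 1.000
(α ≡ α) ≡ α = 1 − |1.000 − 0.078| = 1 − 0.922 = 0.078
¬(¬(¬α ≡ β) ≡ α) ≡ ((α ≡ α) ≡ α) = 1 − |0.309 − 0.078| = 1 − 0.231 = 0.769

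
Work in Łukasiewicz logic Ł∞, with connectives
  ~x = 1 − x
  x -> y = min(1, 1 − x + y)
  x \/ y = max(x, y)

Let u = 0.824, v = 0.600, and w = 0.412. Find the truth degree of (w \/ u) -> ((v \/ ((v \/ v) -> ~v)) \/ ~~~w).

0.976

w \/ u = max(0.412, 0.824) = 0.824
v \/ v = max(0.600, 0.600) = 0.600
~v = 1 − 0.600 = 0.400
(v \/ v) -> ~v = min(1, 1 − 0.600 + 0.400) = min(1, 0.800) = 0.800
v \/ ((v \/ v) -> ~v) = max(0.600, 0.800) = 0.800
~w = 1 − 0.412 = 0.588
~~w = 1 − 0.588 = 0.412
~~~w = 1 − 0.412 = 0.588
(v \/ ((v \/ v) -> ~v)) \/ ~~~w = max(0.800, 0.588) = 0.800
(w \/ u) -> ((v \/ ((v \/ v) -> ~v)) \/ ~~~w) = min(1, 1 − 0.824 + 0.800) = min(1, 0.976) = 0.976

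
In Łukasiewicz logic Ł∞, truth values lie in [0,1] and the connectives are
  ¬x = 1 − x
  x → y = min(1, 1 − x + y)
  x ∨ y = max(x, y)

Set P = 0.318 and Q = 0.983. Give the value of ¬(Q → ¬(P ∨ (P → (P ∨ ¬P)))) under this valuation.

¬P = 1 − 0.318 = 0.682
P ∨ ¬P = max(0.318, 0.682) = 0.682
P → (P ∨ ¬P) = min(1, 1 − 0.318 + 0.682) = min(1, 1.364) = 1.000
P ∨ (P → (P ∨ ¬P)) = max(0.318, 1.000) = 1.000
¬(P ∨ (P → (P ∨ ¬P))) = 1 − 1.000 = 0.000
Q → ¬(P ∨ (P → (P ∨ ¬P))) = min(1, 1 − 0.983 + 0.000) = min(1, 0.017) = 0.017
¬(Q → ¬(P ∨ (P → (P ∨ ¬P)))) = 1 − 0.017 = 0.983

0.983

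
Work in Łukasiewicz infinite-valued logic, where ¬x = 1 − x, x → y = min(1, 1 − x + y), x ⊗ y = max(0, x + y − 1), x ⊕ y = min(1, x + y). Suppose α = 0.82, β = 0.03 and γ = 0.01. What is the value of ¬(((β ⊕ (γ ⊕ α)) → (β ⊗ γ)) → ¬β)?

0.00

γ ⊕ α = min(1, 0.01 + 0.82) = min(1, 0.83) = 0.83
β ⊕ (γ ⊕ α) = min(1, 0.03 + 0.83) = min(1, 0.86) = 0.86
β ⊗ γ = max(0, 0.03 + 0.01 − 1) = max(0, -0.96) = 0.00
(β ⊕ (γ ⊕ α)) → (β ⊗ γ) = min(1, 1 − 0.86 + 0.00) = min(1, 0.14) = 0.14
¬β = 1 − 0.03 = 0.97
((β ⊕ (γ ⊕ α)) → (β ⊗ γ)) → ¬β = min(1, 1 − 0.14 + 0.97) = min(1, 1.83) = 1.00
¬(((β ⊕ (γ ⊕ α)) → (β ⊗ γ)) → ¬β) = 1 − 1.00 = 0.00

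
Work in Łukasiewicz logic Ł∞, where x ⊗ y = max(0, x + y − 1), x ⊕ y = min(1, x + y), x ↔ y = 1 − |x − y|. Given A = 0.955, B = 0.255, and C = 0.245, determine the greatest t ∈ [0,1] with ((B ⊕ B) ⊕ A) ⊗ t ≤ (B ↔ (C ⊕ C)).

0.765

B ⊕ B = min(1, 0.255 + 0.255) = min(1, 0.510) = 0.510
(B ⊕ B) ⊕ A = min(1, 0.510 + 0.955) = min(1, 1.465) = 1.000
So the left factor is (B ⊕ B) ⊕ A = 1.000.
C ⊕ C = min(1, 0.245 + 0.245) = min(1, 0.490) = 0.490
B ↔ (C ⊕ C) = 1 − |0.255 − 0.490| = 1 − 0.235 = 0.765
So the right-hand bound is B ↔ (C ⊕ C) = 0.765.
The residuum of the Łukasiewicz t-norm gives the supremum: min(1, 1 − 1.000 + 0.765).
1 − 1.000 + 0.765 = 0.765, so t = min(1, 0.765) = 0.765.
Check: 1.000 ⊗ 0.765 = max(0, 0.765) = 0.765 ≤ 0.765.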